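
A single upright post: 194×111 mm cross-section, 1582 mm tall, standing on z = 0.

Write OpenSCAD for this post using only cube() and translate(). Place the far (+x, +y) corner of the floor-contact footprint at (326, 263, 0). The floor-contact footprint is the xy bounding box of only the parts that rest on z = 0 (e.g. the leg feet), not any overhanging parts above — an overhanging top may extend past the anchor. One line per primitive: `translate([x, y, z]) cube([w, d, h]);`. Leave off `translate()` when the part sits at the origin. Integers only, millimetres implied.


translate([132, 152, 0]) cube([194, 111, 1582]);


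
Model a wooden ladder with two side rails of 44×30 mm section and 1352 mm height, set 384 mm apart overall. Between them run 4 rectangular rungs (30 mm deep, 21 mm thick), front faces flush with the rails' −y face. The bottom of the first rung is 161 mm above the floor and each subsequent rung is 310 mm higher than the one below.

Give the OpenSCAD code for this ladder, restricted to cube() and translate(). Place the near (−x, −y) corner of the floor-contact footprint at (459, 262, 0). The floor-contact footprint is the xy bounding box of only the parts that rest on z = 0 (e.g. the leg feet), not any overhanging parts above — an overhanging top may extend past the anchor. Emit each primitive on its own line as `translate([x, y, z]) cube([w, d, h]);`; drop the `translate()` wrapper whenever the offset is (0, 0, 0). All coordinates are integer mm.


translate([459, 262, 0]) cube([44, 30, 1352]);
translate([799, 262, 0]) cube([44, 30, 1352]);
translate([503, 262, 161]) cube([296, 30, 21]);
translate([503, 262, 471]) cube([296, 30, 21]);
translate([503, 262, 781]) cube([296, 30, 21]);
translate([503, 262, 1091]) cube([296, 30, 21]);


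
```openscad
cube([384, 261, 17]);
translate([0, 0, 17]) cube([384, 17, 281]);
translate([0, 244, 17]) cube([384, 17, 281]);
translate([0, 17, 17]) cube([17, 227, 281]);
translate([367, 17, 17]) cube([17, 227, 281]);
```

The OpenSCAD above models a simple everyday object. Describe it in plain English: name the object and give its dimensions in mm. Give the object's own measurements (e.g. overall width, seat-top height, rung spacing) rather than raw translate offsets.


An open-topped rectangular box: outside dimensions 384×261×298 mm, with a uniform wall and base thickness of 17 mm. The base is a full 384×261 slab on the floor; four walls sit on top of the base. The front and back walls (the −y and +y sides) span the full width; the two side walls fit between them.


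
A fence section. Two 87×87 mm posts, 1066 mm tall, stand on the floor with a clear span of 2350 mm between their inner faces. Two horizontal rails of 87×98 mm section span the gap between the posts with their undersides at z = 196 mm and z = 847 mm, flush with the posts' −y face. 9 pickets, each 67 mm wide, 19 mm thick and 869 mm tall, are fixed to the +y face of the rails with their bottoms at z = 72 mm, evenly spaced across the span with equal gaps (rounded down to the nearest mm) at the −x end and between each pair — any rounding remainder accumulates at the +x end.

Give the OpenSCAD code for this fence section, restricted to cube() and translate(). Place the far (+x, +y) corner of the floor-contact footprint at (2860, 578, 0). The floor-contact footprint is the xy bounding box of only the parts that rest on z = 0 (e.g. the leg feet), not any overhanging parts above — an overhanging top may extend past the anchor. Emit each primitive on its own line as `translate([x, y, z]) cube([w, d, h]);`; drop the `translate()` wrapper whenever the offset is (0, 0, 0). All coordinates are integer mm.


translate([336, 491, 0]) cube([87, 87, 1066]);
translate([2773, 491, 0]) cube([87, 87, 1066]);
translate([423, 491, 196]) cube([2350, 87, 98]);
translate([423, 491, 847]) cube([2350, 87, 98]);
translate([597, 578, 72]) cube([67, 19, 869]);
translate([838, 578, 72]) cube([67, 19, 869]);
translate([1079, 578, 72]) cube([67, 19, 869]);
translate([1320, 578, 72]) cube([67, 19, 869]);
translate([1561, 578, 72]) cube([67, 19, 869]);
translate([1802, 578, 72]) cube([67, 19, 869]);
translate([2043, 578, 72]) cube([67, 19, 869]);
translate([2284, 578, 72]) cube([67, 19, 869]);
translate([2525, 578, 72]) cube([67, 19, 869]);


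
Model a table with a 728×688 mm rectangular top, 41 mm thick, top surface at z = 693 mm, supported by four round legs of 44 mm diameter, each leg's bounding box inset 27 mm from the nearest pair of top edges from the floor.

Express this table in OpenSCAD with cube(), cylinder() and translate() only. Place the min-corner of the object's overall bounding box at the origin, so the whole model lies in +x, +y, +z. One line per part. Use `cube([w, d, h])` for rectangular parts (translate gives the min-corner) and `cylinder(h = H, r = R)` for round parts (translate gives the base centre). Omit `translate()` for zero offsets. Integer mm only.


translate([0, 0, 652]) cube([728, 688, 41]);
translate([49, 49, 0]) cylinder(h = 652, r = 22);
translate([679, 49, 0]) cylinder(h = 652, r = 22);
translate([49, 639, 0]) cylinder(h = 652, r = 22);
translate([679, 639, 0]) cylinder(h = 652, r = 22);


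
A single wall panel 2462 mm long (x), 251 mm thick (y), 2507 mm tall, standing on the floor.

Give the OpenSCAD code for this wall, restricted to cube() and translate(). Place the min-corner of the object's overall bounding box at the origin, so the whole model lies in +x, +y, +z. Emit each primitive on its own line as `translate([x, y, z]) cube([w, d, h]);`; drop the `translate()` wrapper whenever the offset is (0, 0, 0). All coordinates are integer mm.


cube([2462, 251, 2507]);


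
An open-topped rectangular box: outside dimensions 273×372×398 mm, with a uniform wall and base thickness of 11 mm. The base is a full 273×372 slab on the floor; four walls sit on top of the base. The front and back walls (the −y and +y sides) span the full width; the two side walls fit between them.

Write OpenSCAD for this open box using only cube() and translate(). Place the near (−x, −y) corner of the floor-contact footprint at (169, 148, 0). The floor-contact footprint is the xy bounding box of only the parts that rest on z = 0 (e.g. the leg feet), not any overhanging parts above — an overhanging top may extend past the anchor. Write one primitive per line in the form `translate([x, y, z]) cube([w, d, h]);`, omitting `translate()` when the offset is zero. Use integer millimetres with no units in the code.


translate([169, 148, 0]) cube([273, 372, 11]);
translate([169, 148, 11]) cube([273, 11, 387]);
translate([169, 509, 11]) cube([273, 11, 387]);
translate([169, 159, 11]) cube([11, 350, 387]);
translate([431, 159, 11]) cube([11, 350, 387]);


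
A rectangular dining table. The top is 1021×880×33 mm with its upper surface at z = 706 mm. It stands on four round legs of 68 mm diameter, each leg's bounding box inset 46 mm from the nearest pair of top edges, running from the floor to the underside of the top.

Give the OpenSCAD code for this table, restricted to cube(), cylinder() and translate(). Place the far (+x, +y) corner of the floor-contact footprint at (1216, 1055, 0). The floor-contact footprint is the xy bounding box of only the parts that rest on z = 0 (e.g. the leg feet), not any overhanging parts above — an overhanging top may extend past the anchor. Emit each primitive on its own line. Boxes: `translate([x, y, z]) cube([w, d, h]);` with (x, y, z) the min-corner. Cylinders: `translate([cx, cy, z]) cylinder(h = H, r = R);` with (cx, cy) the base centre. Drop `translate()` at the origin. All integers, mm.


translate([241, 221, 673]) cube([1021, 880, 33]);
translate([321, 301, 0]) cylinder(h = 673, r = 34);
translate([1182, 301, 0]) cylinder(h = 673, r = 34);
translate([321, 1021, 0]) cylinder(h = 673, r = 34);
translate([1182, 1021, 0]) cylinder(h = 673, r = 34);


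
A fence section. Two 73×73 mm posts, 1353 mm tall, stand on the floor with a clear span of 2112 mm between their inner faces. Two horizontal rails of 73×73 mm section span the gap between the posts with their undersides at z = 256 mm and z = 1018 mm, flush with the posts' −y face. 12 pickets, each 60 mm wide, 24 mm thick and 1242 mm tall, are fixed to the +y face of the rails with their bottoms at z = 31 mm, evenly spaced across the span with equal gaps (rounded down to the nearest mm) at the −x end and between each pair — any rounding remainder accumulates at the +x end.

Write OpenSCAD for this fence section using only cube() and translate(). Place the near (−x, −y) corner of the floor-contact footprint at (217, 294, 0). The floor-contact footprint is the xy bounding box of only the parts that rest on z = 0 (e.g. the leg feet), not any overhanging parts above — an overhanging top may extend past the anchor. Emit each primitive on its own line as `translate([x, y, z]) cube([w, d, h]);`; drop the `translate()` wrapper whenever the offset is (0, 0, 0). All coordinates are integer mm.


translate([217, 294, 0]) cube([73, 73, 1353]);
translate([2402, 294, 0]) cube([73, 73, 1353]);
translate([290, 294, 256]) cube([2112, 73, 73]);
translate([290, 294, 1018]) cube([2112, 73, 73]);
translate([397, 367, 31]) cube([60, 24, 1242]);
translate([564, 367, 31]) cube([60, 24, 1242]);
translate([731, 367, 31]) cube([60, 24, 1242]);
translate([898, 367, 31]) cube([60, 24, 1242]);
translate([1065, 367, 31]) cube([60, 24, 1242]);
translate([1232, 367, 31]) cube([60, 24, 1242]);
translate([1399, 367, 31]) cube([60, 24, 1242]);
translate([1566, 367, 31]) cube([60, 24, 1242]);
translate([1733, 367, 31]) cube([60, 24, 1242]);
translate([1900, 367, 31]) cube([60, 24, 1242]);
translate([2067, 367, 31]) cube([60, 24, 1242]);
translate([2234, 367, 31]) cube([60, 24, 1242]);


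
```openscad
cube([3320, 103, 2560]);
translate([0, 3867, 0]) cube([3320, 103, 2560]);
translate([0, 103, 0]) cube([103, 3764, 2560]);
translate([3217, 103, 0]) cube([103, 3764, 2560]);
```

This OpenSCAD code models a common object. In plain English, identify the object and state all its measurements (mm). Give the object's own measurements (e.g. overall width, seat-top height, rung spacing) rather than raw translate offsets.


The wall frame of a small rectangular building: four walls, each 2560 mm tall and 103 mm thick, enclosing a footprint 3320 mm (x) by 3970 mm (y) outside-to-outside, with no floor or roof. The front and back walls (the −y and +y sides) span the full width; the two side walls fit between them.


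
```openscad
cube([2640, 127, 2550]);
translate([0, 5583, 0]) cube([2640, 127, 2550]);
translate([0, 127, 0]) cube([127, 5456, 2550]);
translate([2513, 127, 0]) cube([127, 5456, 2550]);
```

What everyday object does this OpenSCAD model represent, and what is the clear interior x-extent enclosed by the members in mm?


A house (or room) frame. The interior width is 2386 mm.

Four 2550 mm walls enclosing a rectangle with no floor or roof — a room or house frame. Outside width is 2640 mm and wall thickness is 127 mm, so the interior width is 2640 − 2 × 127 = 2386 mm.


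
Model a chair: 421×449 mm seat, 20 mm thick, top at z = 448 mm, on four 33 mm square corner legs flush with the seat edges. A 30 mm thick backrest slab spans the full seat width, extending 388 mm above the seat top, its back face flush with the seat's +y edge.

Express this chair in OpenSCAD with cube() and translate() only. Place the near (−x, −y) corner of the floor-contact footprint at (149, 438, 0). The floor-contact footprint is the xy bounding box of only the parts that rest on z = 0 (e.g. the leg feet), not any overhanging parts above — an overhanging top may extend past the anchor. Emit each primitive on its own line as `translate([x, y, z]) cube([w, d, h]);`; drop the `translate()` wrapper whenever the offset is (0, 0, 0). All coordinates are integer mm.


translate([149, 438, 428]) cube([421, 449, 20]);
translate([149, 438, 0]) cube([33, 33, 428]);
translate([537, 438, 0]) cube([33, 33, 428]);
translate([149, 854, 0]) cube([33, 33, 428]);
translate([537, 854, 0]) cube([33, 33, 428]);
translate([149, 857, 448]) cube([421, 30, 388]);


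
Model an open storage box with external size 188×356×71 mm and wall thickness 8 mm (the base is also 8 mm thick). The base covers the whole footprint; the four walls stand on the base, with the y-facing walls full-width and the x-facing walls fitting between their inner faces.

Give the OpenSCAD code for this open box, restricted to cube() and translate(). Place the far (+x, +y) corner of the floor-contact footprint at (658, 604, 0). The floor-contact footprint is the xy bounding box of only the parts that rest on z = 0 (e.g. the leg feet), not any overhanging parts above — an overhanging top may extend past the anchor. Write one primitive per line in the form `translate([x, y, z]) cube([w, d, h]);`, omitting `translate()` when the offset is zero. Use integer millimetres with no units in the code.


translate([470, 248, 0]) cube([188, 356, 8]);
translate([470, 248, 8]) cube([188, 8, 63]);
translate([470, 596, 8]) cube([188, 8, 63]);
translate([470, 256, 8]) cube([8, 340, 63]);
translate([650, 256, 8]) cube([8, 340, 63]);


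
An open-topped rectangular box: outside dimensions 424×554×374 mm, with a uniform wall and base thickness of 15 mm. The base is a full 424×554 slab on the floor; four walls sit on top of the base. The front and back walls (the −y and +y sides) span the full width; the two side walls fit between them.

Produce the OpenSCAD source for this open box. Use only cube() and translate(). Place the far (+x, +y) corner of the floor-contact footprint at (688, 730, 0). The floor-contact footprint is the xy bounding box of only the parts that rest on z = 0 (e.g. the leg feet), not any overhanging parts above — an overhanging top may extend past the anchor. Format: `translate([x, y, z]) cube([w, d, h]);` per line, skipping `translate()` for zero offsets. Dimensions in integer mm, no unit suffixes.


translate([264, 176, 0]) cube([424, 554, 15]);
translate([264, 176, 15]) cube([424, 15, 359]);
translate([264, 715, 15]) cube([424, 15, 359]);
translate([264, 191, 15]) cube([15, 524, 359]);
translate([673, 191, 15]) cube([15, 524, 359]);


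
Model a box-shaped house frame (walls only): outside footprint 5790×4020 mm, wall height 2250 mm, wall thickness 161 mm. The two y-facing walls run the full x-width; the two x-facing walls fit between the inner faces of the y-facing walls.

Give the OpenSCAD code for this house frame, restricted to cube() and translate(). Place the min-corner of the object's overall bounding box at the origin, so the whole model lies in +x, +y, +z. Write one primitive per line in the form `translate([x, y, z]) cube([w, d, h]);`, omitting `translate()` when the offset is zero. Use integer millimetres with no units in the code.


cube([5790, 161, 2250]);
translate([0, 3859, 0]) cube([5790, 161, 2250]);
translate([0, 161, 0]) cube([161, 3698, 2250]);
translate([5629, 161, 0]) cube([161, 3698, 2250]);


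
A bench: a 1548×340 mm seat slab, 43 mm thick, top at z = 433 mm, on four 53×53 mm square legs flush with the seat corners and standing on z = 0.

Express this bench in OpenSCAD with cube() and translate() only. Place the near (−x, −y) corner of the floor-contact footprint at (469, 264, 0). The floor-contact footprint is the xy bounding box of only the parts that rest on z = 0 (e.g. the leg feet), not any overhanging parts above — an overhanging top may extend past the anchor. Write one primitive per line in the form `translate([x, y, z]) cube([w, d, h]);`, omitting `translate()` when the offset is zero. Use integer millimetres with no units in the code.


translate([469, 264, 390]) cube([1548, 340, 43]);
translate([469, 264, 0]) cube([53, 53, 390]);
translate([469, 551, 0]) cube([53, 53, 390]);
translate([1964, 264, 0]) cube([53, 53, 390]);
translate([1964, 551, 0]) cube([53, 53, 390]);


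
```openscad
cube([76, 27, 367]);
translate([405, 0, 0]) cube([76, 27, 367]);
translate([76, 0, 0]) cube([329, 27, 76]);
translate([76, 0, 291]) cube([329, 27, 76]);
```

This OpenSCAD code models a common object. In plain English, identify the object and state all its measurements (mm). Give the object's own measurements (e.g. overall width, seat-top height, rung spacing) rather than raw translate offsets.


A rectangular picture frame lying in the x–z plane (depth along y). The opening is 329 mm wide (x) by 215 mm tall (z), surrounded by a border 76 mm wide on all four sides. The frame is 27 mm deep and is made of two full-height vertical stiles with two horizontal rails fitted between them.


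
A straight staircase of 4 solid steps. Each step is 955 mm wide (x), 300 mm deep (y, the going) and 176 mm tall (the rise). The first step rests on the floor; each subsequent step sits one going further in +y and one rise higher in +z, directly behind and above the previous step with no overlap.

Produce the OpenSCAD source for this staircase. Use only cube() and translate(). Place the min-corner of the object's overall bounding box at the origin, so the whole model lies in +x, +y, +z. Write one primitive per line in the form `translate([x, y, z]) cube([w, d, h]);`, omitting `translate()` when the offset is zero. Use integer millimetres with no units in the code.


cube([955, 300, 176]);
translate([0, 300, 176]) cube([955, 300, 176]);
translate([0, 600, 352]) cube([955, 300, 176]);
translate([0, 900, 528]) cube([955, 300, 176]);


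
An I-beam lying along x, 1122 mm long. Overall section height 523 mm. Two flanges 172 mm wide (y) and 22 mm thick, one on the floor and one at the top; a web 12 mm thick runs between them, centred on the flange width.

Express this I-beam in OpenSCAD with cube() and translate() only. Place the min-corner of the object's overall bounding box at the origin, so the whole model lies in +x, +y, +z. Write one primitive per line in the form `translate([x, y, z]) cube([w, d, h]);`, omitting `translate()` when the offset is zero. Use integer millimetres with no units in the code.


cube([1122, 172, 22]);
translate([0, 80, 22]) cube([1122, 12, 479]);
translate([0, 0, 501]) cube([1122, 172, 22]);


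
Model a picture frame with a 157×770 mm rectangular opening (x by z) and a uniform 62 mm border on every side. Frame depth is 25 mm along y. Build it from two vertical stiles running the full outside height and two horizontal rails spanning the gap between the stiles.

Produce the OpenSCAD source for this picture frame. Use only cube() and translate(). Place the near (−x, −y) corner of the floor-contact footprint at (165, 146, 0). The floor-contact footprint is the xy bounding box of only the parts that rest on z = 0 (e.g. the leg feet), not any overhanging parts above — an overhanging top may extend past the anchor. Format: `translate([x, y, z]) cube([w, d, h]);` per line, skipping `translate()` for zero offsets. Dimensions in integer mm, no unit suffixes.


translate([165, 146, 0]) cube([62, 25, 894]);
translate([384, 146, 0]) cube([62, 25, 894]);
translate([227, 146, 0]) cube([157, 25, 62]);
translate([227, 146, 832]) cube([157, 25, 62]);


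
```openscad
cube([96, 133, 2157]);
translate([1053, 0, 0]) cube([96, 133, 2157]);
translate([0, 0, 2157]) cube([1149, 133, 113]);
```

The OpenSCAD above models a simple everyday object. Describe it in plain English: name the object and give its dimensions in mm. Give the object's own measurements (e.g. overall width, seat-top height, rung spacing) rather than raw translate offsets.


A door frame. The clear opening is 957 mm wide and 2157 mm high. Two 96 mm wide jambs, 133 mm deep, stand either side of the opening from the floor to the top of the opening. A 113 mm thick head sits across the top of both jambs, spanning the full outside width of the frame.


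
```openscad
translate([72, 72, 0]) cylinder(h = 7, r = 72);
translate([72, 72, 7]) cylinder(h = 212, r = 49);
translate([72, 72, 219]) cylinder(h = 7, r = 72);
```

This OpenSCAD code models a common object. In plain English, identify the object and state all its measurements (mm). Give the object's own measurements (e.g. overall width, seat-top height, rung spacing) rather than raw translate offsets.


A spool: two coaxial disc flanges of radius 72 mm and thickness 7 mm, joined by a core cylinder of radius 49 mm and height 212 mm. The lower flange rests on z = 0 and the three cylinders share a vertical axis.


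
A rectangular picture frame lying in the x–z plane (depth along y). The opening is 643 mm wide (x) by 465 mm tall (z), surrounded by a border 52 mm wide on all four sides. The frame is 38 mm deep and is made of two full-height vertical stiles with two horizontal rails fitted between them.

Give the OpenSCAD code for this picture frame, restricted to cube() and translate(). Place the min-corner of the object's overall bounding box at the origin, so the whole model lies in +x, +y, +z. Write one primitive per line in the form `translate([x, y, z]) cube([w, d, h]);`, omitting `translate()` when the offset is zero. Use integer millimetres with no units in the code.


cube([52, 38, 569]);
translate([695, 0, 0]) cube([52, 38, 569]);
translate([52, 0, 0]) cube([643, 38, 52]);
translate([52, 0, 517]) cube([643, 38, 52]);


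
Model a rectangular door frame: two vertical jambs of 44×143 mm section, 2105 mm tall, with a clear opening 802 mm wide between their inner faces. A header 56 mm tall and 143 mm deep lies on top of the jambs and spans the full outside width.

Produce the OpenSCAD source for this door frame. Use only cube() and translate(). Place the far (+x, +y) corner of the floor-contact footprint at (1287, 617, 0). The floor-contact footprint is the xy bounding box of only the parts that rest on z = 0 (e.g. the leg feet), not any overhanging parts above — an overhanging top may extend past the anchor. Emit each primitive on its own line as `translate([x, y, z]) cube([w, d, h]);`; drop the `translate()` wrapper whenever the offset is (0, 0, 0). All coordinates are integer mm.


translate([397, 474, 0]) cube([44, 143, 2105]);
translate([1243, 474, 0]) cube([44, 143, 2105]);
translate([397, 474, 2105]) cube([890, 143, 56]);


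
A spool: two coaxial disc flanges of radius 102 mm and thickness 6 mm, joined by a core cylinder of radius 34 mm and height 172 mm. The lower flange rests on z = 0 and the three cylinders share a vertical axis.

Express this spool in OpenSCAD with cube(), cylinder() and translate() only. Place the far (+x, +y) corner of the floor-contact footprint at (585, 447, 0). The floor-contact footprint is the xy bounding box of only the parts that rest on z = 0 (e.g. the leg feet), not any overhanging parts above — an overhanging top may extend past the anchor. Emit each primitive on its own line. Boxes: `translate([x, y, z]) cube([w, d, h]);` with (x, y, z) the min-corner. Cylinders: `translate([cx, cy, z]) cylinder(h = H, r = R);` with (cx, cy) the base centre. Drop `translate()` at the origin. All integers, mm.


translate([483, 345, 0]) cylinder(h = 6, r = 102);
translate([483, 345, 6]) cylinder(h = 172, r = 34);
translate([483, 345, 178]) cylinder(h = 6, r = 102);


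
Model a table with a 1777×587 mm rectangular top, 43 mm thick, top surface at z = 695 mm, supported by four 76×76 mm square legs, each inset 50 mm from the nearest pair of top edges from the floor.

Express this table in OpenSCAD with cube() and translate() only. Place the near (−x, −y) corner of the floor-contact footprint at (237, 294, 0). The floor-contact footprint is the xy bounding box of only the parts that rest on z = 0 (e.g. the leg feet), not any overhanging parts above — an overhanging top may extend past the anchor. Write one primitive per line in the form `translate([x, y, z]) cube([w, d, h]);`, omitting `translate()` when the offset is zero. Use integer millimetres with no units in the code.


// leg_h = 695 - 43 = 652
translate([187, 244, 652]) cube([1777, 587, 43]);
translate([237, 294, 0]) cube([76, 76, 652]);
translate([1838, 294, 0]) cube([76, 76, 652]);
translate([237, 705, 0]) cube([76, 76, 652]);
translate([1838, 705, 0]) cube([76, 76, 652]);


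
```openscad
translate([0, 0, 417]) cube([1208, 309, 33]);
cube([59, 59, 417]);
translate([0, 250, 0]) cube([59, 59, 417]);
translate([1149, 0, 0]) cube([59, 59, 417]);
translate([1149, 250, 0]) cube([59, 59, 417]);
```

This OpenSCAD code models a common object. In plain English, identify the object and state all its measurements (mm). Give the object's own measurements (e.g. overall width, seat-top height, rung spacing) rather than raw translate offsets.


A long wooden bench with a 1208 mm (x) × 309 mm (y) seat, 33 mm thick, its top surface 450 mm above the floor. Four 59 mm square legs at the seat corners, flush with the edges, run from z = 0 to the seat underside.


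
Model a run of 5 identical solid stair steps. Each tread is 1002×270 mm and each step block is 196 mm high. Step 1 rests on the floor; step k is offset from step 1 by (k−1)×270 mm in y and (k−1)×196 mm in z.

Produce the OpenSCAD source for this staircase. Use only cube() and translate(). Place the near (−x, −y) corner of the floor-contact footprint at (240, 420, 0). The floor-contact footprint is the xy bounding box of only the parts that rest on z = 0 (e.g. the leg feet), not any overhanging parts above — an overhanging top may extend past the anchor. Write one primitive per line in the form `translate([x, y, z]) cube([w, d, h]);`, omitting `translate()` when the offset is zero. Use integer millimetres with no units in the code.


translate([240, 420, 0]) cube([1002, 270, 196]);
translate([240, 690, 196]) cube([1002, 270, 196]);
translate([240, 960, 392]) cube([1002, 270, 196]);
translate([240, 1230, 588]) cube([1002, 270, 196]);
translate([240, 1500, 784]) cube([1002, 270, 196]);


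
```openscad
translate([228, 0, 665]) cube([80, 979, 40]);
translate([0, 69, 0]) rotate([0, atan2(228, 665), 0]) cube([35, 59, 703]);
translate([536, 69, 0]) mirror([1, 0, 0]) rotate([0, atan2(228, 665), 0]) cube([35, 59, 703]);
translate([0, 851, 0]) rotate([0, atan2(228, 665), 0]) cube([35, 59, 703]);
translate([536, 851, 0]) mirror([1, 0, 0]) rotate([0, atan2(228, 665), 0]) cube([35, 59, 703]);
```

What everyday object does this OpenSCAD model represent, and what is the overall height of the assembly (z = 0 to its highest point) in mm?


A sawhorse. The overall height is 705 mm.

A beam across two mirrored pairs of raked legs — a sawhorse. The beam's underside is at z = 665 (matching the legs' vertical rise in atan2(228, 665)) and the beam is 40 mm tall, so its top is at 665 + 40 = 705 mm. The raked legs top out at the beam's underside, so that is the highest point.


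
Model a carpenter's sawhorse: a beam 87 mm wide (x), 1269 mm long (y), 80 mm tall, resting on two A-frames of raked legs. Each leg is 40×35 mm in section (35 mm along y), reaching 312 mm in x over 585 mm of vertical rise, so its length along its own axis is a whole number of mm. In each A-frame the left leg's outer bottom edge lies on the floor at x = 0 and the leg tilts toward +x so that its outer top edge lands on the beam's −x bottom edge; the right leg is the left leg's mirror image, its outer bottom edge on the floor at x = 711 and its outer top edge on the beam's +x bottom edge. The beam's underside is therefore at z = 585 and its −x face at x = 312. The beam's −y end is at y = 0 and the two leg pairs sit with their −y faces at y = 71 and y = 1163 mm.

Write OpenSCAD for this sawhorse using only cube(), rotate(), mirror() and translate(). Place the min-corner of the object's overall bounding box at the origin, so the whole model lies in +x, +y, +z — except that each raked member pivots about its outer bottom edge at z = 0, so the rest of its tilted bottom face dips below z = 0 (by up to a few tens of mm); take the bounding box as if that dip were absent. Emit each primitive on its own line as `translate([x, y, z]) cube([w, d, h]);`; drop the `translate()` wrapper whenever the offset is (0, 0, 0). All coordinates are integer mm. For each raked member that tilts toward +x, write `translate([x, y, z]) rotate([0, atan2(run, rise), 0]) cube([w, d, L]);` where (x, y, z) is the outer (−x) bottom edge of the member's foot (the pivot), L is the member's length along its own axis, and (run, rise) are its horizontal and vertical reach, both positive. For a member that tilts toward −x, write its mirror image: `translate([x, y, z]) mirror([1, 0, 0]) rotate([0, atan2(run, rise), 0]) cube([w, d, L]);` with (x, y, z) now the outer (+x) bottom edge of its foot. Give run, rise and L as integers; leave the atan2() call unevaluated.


translate([312, 0, 585]) cube([87, 1269, 80]);
translate([0, 71, 0]) rotate([0, atan2(312, 585), 0]) cube([40, 35, 663]);
translate([711, 71, 0]) mirror([1, 0, 0]) rotate([0, atan2(312, 585), 0]) cube([40, 35, 663]);
translate([0, 1163, 0]) rotate([0, atan2(312, 585), 0]) cube([40, 35, 663]);
translate([711, 1163, 0]) mirror([1, 0, 0]) rotate([0, atan2(312, 585), 0]) cube([40, 35, 663]);


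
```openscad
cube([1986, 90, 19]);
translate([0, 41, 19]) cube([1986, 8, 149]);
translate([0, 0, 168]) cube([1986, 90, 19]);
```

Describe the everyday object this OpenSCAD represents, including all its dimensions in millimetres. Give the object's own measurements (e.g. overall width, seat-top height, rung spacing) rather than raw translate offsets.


An I-beam lying along x, 1986 mm long. Overall section height 187 mm. Two flanges 90 mm wide (y) and 19 mm thick, one on the floor and one at the top; a web 8 mm thick runs between them, centred on the flange width.


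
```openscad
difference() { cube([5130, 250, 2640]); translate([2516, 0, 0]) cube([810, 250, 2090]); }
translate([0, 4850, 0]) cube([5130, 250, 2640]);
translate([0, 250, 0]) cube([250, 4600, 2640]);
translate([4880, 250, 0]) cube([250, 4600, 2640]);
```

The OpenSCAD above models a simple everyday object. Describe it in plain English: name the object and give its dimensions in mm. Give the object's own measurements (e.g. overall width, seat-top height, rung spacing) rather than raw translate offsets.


A single room: four walls, each 2640 mm tall and 250 mm thick, enclosing an outside footprint 5130×5100 mm (x × y), no floor or roof. The front and back walls (−y and +y sides) run the full x-width; the side walls fit between their inner faces. A door opening 810 mm wide and 2090 mm tall is cut through the front wall from the floor up, its −x edge 2516 mm from the wall's −x end.


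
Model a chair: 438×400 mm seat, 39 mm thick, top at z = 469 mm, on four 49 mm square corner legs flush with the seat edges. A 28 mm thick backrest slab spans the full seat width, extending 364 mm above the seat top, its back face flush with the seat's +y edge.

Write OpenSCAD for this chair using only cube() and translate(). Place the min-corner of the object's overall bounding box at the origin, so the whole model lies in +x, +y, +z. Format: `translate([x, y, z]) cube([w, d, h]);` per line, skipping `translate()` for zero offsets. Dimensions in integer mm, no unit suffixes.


translate([0, 0, 430]) cube([438, 400, 39]);
cube([49, 49, 430]);
translate([389, 0, 0]) cube([49, 49, 430]);
translate([0, 351, 0]) cube([49, 49, 430]);
translate([389, 351, 0]) cube([49, 49, 430]);
translate([0, 372, 469]) cube([438, 28, 364]);


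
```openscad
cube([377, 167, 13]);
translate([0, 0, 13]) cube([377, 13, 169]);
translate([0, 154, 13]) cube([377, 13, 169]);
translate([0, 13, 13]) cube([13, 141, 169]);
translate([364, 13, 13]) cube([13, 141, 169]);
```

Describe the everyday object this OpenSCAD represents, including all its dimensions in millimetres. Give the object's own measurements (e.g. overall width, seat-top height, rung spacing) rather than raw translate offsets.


An open-topped rectangular box: outside dimensions 377×167×182 mm, with a uniform wall and base thickness of 13 mm. The base is a full 377×167 slab on the floor; four walls sit on top of the base. The front and back walls (the −y and +y sides) span the full width; the two side walls fit between them.


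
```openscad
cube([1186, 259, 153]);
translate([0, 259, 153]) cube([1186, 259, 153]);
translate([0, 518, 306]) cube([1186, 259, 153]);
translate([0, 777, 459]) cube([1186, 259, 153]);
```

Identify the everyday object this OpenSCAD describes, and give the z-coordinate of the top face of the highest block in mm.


A staircase. The total rise is 612 mm.

4 identical blocks, each offset up and back from the previous — a staircase. Each step is 153 mm tall and there are 4 of them, so the total rise is 4 × 153 = 612 mm.


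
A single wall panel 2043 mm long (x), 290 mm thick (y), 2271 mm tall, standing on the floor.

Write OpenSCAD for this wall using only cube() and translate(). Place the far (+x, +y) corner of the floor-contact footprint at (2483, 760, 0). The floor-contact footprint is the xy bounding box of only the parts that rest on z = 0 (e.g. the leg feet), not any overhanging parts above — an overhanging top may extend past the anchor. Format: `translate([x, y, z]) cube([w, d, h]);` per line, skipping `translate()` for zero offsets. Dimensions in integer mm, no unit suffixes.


translate([440, 470, 0]) cube([2043, 290, 2271]);


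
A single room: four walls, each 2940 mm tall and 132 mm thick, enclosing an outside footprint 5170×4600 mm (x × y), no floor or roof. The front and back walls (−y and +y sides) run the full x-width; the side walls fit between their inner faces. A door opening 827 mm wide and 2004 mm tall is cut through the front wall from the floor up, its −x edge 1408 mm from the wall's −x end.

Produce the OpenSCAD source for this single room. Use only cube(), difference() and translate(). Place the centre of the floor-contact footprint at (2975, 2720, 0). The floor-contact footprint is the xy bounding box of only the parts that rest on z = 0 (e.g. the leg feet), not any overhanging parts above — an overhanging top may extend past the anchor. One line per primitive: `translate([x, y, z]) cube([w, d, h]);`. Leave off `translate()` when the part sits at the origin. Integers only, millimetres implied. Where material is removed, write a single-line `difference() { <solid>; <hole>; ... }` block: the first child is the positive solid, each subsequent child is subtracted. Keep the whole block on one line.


difference() { translate([390, 420, 0]) cube([5170, 132, 2940]); translate([1798, 420, 0]) cube([827, 132, 2004]); }
translate([390, 4888, 0]) cube([5170, 132, 2940]);
translate([390, 552, 0]) cube([132, 4336, 2940]);
translate([5428, 552, 0]) cube([132, 4336, 2940]);


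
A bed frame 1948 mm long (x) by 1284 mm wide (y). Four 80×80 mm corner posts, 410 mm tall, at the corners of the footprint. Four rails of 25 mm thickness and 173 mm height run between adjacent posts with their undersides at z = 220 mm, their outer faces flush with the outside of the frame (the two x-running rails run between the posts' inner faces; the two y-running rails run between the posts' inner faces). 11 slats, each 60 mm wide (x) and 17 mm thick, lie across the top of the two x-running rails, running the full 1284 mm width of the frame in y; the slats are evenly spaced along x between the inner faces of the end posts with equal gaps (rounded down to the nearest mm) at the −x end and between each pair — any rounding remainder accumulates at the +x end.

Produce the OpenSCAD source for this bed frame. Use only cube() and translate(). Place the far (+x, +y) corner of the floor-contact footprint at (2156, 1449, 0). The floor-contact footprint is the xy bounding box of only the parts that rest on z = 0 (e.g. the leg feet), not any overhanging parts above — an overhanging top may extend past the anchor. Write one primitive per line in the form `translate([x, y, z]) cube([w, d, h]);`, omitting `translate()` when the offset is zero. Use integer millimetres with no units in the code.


translate([208, 165, 0]) cube([80, 80, 410]);
translate([208, 1369, 0]) cube([80, 80, 410]);
translate([2076, 165, 0]) cube([80, 80, 410]);
translate([2076, 1369, 0]) cube([80, 80, 410]);
translate([288, 165, 220]) cube([1788, 25, 173]);
translate([288, 1424, 220]) cube([1788, 25, 173]);
translate([208, 245, 220]) cube([25, 1124, 173]);
translate([2131, 245, 220]) cube([25, 1124, 173]);
translate([382, 165, 393]) cube([60, 1284, 17]);
translate([536, 165, 393]) cube([60, 1284, 17]);
translate([690, 165, 393]) cube([60, 1284, 17]);
translate([844, 165, 393]) cube([60, 1284, 17]);
translate([998, 165, 393]) cube([60, 1284, 17]);
translate([1152, 165, 393]) cube([60, 1284, 17]);
translate([1306, 165, 393]) cube([60, 1284, 17]);
translate([1460, 165, 393]) cube([60, 1284, 17]);
translate([1614, 165, 393]) cube([60, 1284, 17]);
translate([1768, 165, 393]) cube([60, 1284, 17]);
translate([1922, 165, 393]) cube([60, 1284, 17]);


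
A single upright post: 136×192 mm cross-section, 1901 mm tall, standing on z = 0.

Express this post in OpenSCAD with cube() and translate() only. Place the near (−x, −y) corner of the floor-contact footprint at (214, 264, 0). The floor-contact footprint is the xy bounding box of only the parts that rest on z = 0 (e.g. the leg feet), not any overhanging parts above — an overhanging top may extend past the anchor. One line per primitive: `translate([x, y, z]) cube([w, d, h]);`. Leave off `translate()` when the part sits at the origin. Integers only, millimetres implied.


translate([214, 264, 0]) cube([136, 192, 1901]);


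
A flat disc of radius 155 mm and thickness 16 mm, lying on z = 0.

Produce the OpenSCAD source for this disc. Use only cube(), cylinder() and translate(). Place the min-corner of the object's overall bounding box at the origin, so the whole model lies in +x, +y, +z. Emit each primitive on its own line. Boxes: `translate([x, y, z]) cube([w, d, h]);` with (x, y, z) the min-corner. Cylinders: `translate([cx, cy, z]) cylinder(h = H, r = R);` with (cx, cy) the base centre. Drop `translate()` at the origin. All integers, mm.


translate([155, 155, 0]) cylinder(h = 16, r = 155);


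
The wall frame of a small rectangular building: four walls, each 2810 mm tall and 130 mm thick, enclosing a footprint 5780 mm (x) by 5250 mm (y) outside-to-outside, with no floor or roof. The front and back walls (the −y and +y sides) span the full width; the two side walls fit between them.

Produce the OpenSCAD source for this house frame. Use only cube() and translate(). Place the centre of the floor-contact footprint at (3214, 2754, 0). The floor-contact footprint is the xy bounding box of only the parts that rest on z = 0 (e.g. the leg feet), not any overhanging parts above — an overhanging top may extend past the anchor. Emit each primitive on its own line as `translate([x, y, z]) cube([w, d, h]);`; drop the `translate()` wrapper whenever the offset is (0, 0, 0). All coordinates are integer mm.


translate([324, 129, 0]) cube([5780, 130, 2810]);
translate([324, 5249, 0]) cube([5780, 130, 2810]);
translate([324, 259, 0]) cube([130, 4990, 2810]);
translate([5974, 259, 0]) cube([130, 4990, 2810]);


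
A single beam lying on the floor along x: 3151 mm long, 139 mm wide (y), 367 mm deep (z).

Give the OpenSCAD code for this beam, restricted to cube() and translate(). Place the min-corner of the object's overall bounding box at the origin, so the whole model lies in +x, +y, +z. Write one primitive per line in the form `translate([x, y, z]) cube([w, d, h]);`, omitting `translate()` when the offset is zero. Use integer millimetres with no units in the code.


cube([3151, 139, 367]);


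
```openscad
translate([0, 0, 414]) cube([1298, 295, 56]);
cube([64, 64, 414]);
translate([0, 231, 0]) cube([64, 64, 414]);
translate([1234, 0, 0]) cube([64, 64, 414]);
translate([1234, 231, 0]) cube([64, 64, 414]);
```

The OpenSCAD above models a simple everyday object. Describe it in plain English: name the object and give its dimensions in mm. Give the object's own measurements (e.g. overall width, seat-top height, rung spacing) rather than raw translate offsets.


A bench: a 1298×295 mm seat slab, 56 mm thick, top at z = 470 mm, on four 64×64 mm square legs flush with the seat corners and standing on z = 0.
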